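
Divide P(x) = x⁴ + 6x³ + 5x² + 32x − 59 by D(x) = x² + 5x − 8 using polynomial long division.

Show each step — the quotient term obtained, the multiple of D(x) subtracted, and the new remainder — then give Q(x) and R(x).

Q(x) = x² + x + 8; R(x) = 5

Step 1: lead(x⁴ + 6x³ + 5x² + 32x − 59) ÷ lead(D) = x⁴ ÷ x² = x². Subtract (x²)·D = x⁴ + 5x³ − 8x². Remainder: x³ + 13x² + 32x − 59.
Step 2: lead(x³ + 13x² + 32x − 59) ÷ lead(D) = x³ ÷ x² = x. Subtract (x)·D = x³ + 5x² − 8x. Remainder: 8x² + 40x − 59.
Step 3: lead(8x² + 40x − 59) ÷ lead(D) = 8x² ÷ x² = 8. Subtract (8)·D = 8x² + 40x − 64. Remainder: 5.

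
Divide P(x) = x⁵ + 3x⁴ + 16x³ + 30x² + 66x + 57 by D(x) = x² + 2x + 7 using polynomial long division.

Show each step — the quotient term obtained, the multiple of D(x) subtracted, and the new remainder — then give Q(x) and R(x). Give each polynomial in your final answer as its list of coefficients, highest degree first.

Q = [1, 1, 7, 9]; R = [-1, -6]

Step 1: lead(x⁵ + 3x⁴ + 16x³ + 30x² + 66x + 57) ÷ lead(D) = x⁵ ÷ x² = x³. Subtract (x³)·D = x⁵ + 2x⁴ + 7x³. Remainder: x⁴ + 9x³ + 30x² + 66x + 57.
Step 2: lead(x⁴ + 9x³ + 30x² + 66x + 57) ÷ lead(D) = x⁴ ÷ x² = x². Subtract (x²)·D = x⁴ + 2x³ + 7x². Remainder: 7x³ + 23x² + 66x + 57.
Step 3: lead(7x³ + 23x² + 66x + 57) ÷ lead(D) = 7x³ ÷ x² = 7x. Subtract (7x)·D = 7x³ + 14x² + 49x. Remainder: 9x² + 17x + 57.
Step 4: lead(9x² + 17x + 57) ÷ lead(D) = 9x² ÷ x² = 9. Subtract (9)·D = 9x² + 18x + 63. Remainder: −x − 6.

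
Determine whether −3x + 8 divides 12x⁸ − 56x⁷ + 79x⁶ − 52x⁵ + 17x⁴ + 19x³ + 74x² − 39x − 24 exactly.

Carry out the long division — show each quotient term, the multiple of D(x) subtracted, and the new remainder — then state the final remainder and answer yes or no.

R(x) = 0, so D(x) is a factor of P(x). yes

Step 1: lead(12x⁸ − 56x⁷ + 79x⁶ − 52x⁵ + 17x⁴ + 19x³ + 74x² − 39x − 24) ÷ lead(D) = 12x⁸ ÷ −3x = −4x⁷. Subtract (−4x⁷)·D = 12x⁸ − 32x⁷. Remainder: −24x⁷ + 79x⁶ − 52x⁵ + 17x⁴ + 19x³ + 74x² − 39x − 24.
Step 2: lead(−24x⁷ + 79x⁶ − 52x⁵ + 17x⁴ + 19x³ + 74x² − 39x − 24) ÷ lead(D) = −24x⁷ ÷ −3x = 8x⁶. Subtract (8x⁶)·D = −24x⁷ + 64x⁶. Remainder: 15x⁶ − 52x⁵ + 17x⁴ + 19x³ + 74x² − 39x − 24.
Step 3: lead(15x⁶ − 52x⁵ + 17x⁴ + 19x³ + 74x² − 39x − 24) ÷ lead(D) = 15x⁶ ÷ −3x = −5x⁵. Subtract (−5x⁵)·D = 15x⁶ − 40x⁵. Remainder: −12x⁵ + 17x⁴ + 19x³ + 74x² − 39x − 24.
Step 4: lead(−12x⁵ + 17x⁴ + 19x³ + 74x² − 39x − 24) ÷ lead(D) = −12x⁵ ÷ −3x = 4x⁴. Subtract (4x⁴)·D = −12x⁵ + 32x⁴. Remainder: −15x⁴ + 19x³ + 74x² − 39x − 24.
Step 5: lead(−15x⁴ + 19x³ + 74x² − 39x − 24) ÷ lead(D) = −15x⁴ ÷ −3x = 5x³. Subtract (5x³)·D = −15x⁴ + 40x³. Remainder: −21x³ + 74x² − 39x − 24.
Step 6: lead(−21x³ + 74x² − 39x − 24) ÷ lead(D) = −21x³ ÷ −3x = 7x². Subtract (7x²)·D = −21x³ + 56x². Remainder: 18x² − 39x − 24.
Step 7: lead(18x² − 39x − 24) ÷ lead(D) = 18x² ÷ −3x = −6x. Subtract (−6x)·D = 18x² − 48x. Remainder: 9x − 24.
Step 8: lead(9x − 24) ÷ lead(D) = 9x ÷ −3x = −3. Subtract (−3)·D = 9x − 24. Remainder: 0.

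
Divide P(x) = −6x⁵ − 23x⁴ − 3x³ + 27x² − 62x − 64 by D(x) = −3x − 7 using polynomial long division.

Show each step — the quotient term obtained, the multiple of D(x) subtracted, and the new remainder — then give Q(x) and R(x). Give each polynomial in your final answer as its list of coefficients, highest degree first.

Step 1: lead(−6x⁵ − 23x⁴ − 3x³ + 27x² − 62x − 64) ÷ lead(D) = −6x⁵ ÷ −3x = 2x⁴. Subtract (2x⁴)·D = −6x⁵ − 14x⁴. Remainder: −9x⁴ − 3x³ + 27x² − 62x − 64.
Step 2: lead(−9x⁴ − 3x³ + 27x² − 62x − 64) ÷ lead(D) = −9x⁴ ÷ −3x = 3x³. Subtract (3x³)·D = −9x⁴ − 21x³. Remainder: 18x³ + 27x² − 62x − 64.
Step 3: lead(18x³ + 27x² − 62x − 64) ÷ lead(D) = 18x³ ÷ −3x = −6x². Subtract (−6x²)·D = 18x³ + 42x². Remainder: −15x² − 62x − 64.
Step 4: lead(−15x² − 62x − 64) ÷ lead(D) = −15x² ÷ −3x = 5x. Subtract (5x)·D = −15x² − 35x. Remainder: −27x − 64.
Step 5: lead(−27x − 64) ÷ lead(D) = −27x ÷ −3x = 9. Subtract (9)·D = −27x − 63. Remainder: −1.

Q = [2, 3, -6, 5, 9]; R = [-1]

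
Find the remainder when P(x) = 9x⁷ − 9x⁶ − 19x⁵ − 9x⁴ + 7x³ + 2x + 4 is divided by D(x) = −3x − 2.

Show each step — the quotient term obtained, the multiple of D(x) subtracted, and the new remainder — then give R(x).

Step 1: lead(9x⁷ − 9x⁶ − 19x⁵ − 9x⁴ + 7x³ + 2x + 4) ÷ lead(D) = 9x⁷ ÷ −3x = −3x⁶. Subtract (−3x⁶)·D = 9x⁷ + 6x⁶. Remainder: −15x⁶ − 19x⁵ − 9x⁴ + 7x³ + 2x + 4.
Step 2: lead(−15x⁶ − 19x⁵ − 9x⁴ + 7x³ + 2x + 4) ÷ lead(D) = −15x⁶ ÷ −3x = 5x⁵. Subtract (5x⁵)·D = −15x⁶ − 10x⁵. Remainder: −9x⁵ − 9x⁴ + 7x³ + 2x + 4.
Step 3: lead(−9x⁵ − 9x⁴ + 7x³ + 2x + 4) ÷ lead(D) = −9x⁵ ÷ −3x = 3x⁴. Subtract (3x⁴)·D = −9x⁵ − 6x⁴. Remainder: −3x⁴ + 7x³ + 2x + 4.
Step 4: lead(−3x⁴ + 7x³ + 2x + 4) ÷ lead(D) = −3x⁴ ÷ −3x = x³. Subtract (x³)·D = −3x⁴ − 2x³. Remainder: 9x³ + 2x + 4.
Step 5: lead(9x³ + 2x + 4) ÷ lead(D) = 9x³ ÷ −3x = −3x². Subtract (−3x²)·D = 9x³ + 6x². Remainder: −6x² + 2x + 4.
Step 6: lead(−6x² + 2x + 4) ÷ lead(D) = −6x² ÷ −3x = 2x. Subtract (2x)·D = −6x² − 4x. Remainder: 6x + 4.
Step 7: lead(6x + 4) ÷ lead(D) = 6x ÷ −3x = −2. Subtract (−2)·D = 6x + 4. Remainder: 0.

R(x) = 0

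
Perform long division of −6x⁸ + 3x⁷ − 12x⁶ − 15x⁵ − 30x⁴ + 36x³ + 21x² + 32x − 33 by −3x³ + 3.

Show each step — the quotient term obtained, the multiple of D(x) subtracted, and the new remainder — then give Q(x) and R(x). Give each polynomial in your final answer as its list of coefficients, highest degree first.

Step 1: lead(−6x⁸ + 3x⁷ − 12x⁶ − 15x⁵ − 30x⁴ + 36x³ + 21x² + 32x − 33) ÷ lead(D) = −6x⁸ ÷ −3x³ = 2x⁵. Subtract (2x⁵)·D = −6x⁸ + 6x⁵. Remainder: 3x⁷ − 12x⁶ − 21x⁵ − 30x⁴ + 36x³ + 21x² + 32x − 33.
Step 2: lead(3x⁷ − 12x⁶ − 21x⁵ − 30x⁴ + 36x³ + 21x² + 32x − 33) ÷ lead(D) = 3x⁷ ÷ −3x³ = −x⁴. Subtract (−x⁴)·D = 3x⁷ − 3x⁴. Remainder: −12x⁶ − 21x⁵ − 27x⁴ + 36x³ + 21x² + 32x − 33.
Step 3: lead(−12x⁶ − 21x⁵ − 27x⁴ + 36x³ + 21x² + 32x − 33) ÷ lead(D) = −12x⁶ ÷ −3x³ = 4x³. Subtract (4x³)·D = −12x⁶ + 12x³. Remainder: −21x⁵ − 27x⁴ + 24x³ + 21x² + 32x − 33.
Step 4: lead(−21x⁵ − 27x⁴ + 24x³ + 21x² + 32x − 33) ÷ lead(D) = −21x⁵ ÷ −3x³ = 7x². Subtract (7x²)·D = −21x⁵ + 21x². Remainder: −27x⁴ + 24x³ + 32x − 33.
Step 5: lead(−27x⁴ + 24x³ + 32x − 33) ÷ lead(D) = −27x⁴ ÷ −3x³ = 9x. Subtract (9x)·D = −27x⁴ + 27x. Remainder: 24x³ + 5x − 33.
Step 6: lead(24x³ + 5x − 33) ÷ lead(D) = 24x³ ÷ −3x³ = −8. Subtract (−8)·D = 24x³ − 24. Remainder: 5x − 9.

Q = [2, -1, 4, 7, 9, -8]; R = [5, -9]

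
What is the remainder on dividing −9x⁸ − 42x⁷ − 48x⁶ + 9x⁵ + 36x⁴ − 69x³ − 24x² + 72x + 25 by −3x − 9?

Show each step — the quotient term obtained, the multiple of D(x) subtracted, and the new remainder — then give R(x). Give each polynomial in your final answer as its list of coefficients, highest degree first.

Step 1: lead(−9x⁸ − 42x⁷ − 48x⁶ + 9x⁵ + 36x⁴ − 69x³ − 24x² + 72x + 25) ÷ lead(D) = −9x⁸ ÷ −3x = 3x⁷. Subtract (3x⁷)·D = −9x⁸ − 27x⁷. Remainder: −15x⁷ − 48x⁶ + 9x⁵ + 36x⁴ − 69x³ − 24x² + 72x + 25.
Step 2: lead(−15x⁷ − 48x⁶ + 9x⁵ + 36x⁴ − 69x³ − 24x² + 72x + 25) ÷ lead(D) = −15x⁷ ÷ −3x = 5x⁶. Subtract (5x⁶)·D = −15x⁷ − 45x⁶. Remainder: −3x⁶ + 9x⁵ + 36x⁴ − 69x³ − 24x² + 72x + 25.
Step 3: lead(−3x⁶ + 9x⁵ + 36x⁴ − 69x³ − 24x² + 72x + 25) ÷ lead(D) = −3x⁶ ÷ −3x = x⁵. Subtract (x⁵)·D = −3x⁶ − 9x⁵. Remainder: 18x⁵ + 36x⁴ − 69x³ − 24x² + 72x + 25.
Step 4: lead(18x⁵ + 36x⁴ − 69x³ − 24x² + 72x + 25) ÷ lead(D) = 18x⁵ ÷ −3x = −6x⁴. Subtract (−6x⁴)·D = 18x⁵ + 54x⁴. Remainder: −18x⁴ − 69x³ − 24x² + 72x + 25.
Step 5: lead(−18x⁴ − 69x³ − 24x² + 72x + 25) ÷ lead(D) = −18x⁴ ÷ −3x = 6x³. Subtract (6x³)·D = −18x⁴ − 54x³. Remainder: −15x³ − 24x² + 72x + 25.
Step 6: lead(−15x³ − 24x² + 72x + 25) ÷ lead(D) = −15x³ ÷ −3x = 5x². Subtract (5x²)·D = −15x³ − 45x². Remainder: 21x² + 72x + 25.
Step 7: lead(21x² + 72x + 25) ÷ lead(D) = 21x² ÷ −3x = −7x. Subtract (−7x)·D = 21x² + 63x. Remainder: 9x + 25.
Step 8: lead(9x + 25) ÷ lead(D) = 9x ÷ −3x = −3. Subtract (−3)·D = 9x + 27. Remainder: −2.

R = [-2]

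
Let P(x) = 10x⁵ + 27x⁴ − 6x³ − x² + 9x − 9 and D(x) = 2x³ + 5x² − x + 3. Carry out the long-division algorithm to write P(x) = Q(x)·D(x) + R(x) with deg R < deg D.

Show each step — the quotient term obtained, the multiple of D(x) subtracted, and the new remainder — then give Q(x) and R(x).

Step 1: lead(10x⁵ + 27x⁴ − 6x³ − x² + 9x − 9) ÷ lead(D) = 10x⁵ ÷ 2x³ = 5x². Subtract (5x²)·D = 10x⁵ + 25x⁴ − 5x³ + 15x². Remainder: 2x⁴ − x³ − 16x² + 9x − 9.
Step 2: lead(2x⁴ − x³ − 16x² + 9x − 9) ÷ lead(D) = 2x⁴ ÷ 2x³ = x. Subtract (x)·D = 2x⁴ + 5x³ − x² + 3x. Remainder: −6x³ − 15x² + 6x − 9.
Step 3: lead(−6x³ − 15x² + 6x − 9) ÷ lead(D) = −6x³ ÷ 2x³ = −3. Subtract (−3)·D = −6x³ − 15x² + 3x − 9. Remainder: 3x.

Q(x) = 5x² + x − 3; R(x) = 3x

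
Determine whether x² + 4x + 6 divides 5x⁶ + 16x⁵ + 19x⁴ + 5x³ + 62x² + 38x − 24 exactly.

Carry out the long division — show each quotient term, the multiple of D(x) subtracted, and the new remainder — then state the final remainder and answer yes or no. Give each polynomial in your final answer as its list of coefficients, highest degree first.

R = [0], so D(x) is a factor of P(x). yes

Step 1: lead(5x⁶ + 16x⁵ + 19x⁴ + 5x³ + 62x² + 38x − 24) ÷ lead(D) = 5x⁶ ÷ x² = 5x⁴. Subtract (5x⁴)·D = 5x⁶ + 20x⁵ + 30x⁴. Remainder: −4x⁵ − 11x⁴ + 5x³ + 62x² + 38x − 24.
Step 2: lead(−4x⁵ − 11x⁴ + 5x³ + 62x² + 38x − 24) ÷ lead(D) = −4x⁵ ÷ x² = −4x³. Subtract (−4x³)·D = −4x⁵ − 16x⁴ − 24x³. Remainder: 5x⁴ + 29x³ + 62x² + 38x − 24.
Step 3: lead(5x⁴ + 29x³ + 62x² + 38x − 24) ÷ lead(D) = 5x⁴ ÷ x² = 5x². Subtract (5x²)·D = 5x⁴ + 20x³ + 30x². Remainder: 9x³ + 32x² + 38x − 24.
Step 4: lead(9x³ + 32x² + 38x − 24) ÷ lead(D) = 9x³ ÷ x² = 9x. Subtract (9x)·D = 9x³ + 36x² + 54x. Remainder: −4x² − 16x − 24.
Step 5: lead(−4x² − 16x − 24) ÷ lead(D) = −4x² ÷ x² = −4. Subtract (−4)·D = −4x² − 16x − 24. Remainder: 0.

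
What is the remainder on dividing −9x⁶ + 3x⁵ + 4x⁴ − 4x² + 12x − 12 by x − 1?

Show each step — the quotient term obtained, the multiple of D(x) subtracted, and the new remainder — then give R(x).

R(x) = −6

Step 1: lead(−9x⁶ + 3x⁵ + 4x⁴ − 4x² + 12x − 12) ÷ lead(D) = −9x⁶ ÷ x = −9x⁵. Subtract (−9x⁵)·D = −9x⁶ + 9x⁵. Remainder: −6x⁵ + 4x⁴ − 4x² + 12x − 12.
Step 2: lead(−6x⁵ + 4x⁴ − 4x² + 12x − 12) ÷ lead(D) = −6x⁵ ÷ x = −6x⁴. Subtract (−6x⁴)·D = −6x⁵ + 6x⁴. Remainder: −2x⁴ − 4x² + 12x − 12.
Step 3: lead(−2x⁴ − 4x² + 12x − 12) ÷ lead(D) = −2x⁴ ÷ x = −2x³. Subtract (−2x³)·D = −2x⁴ + 2x³. Remainder: −2x³ − 4x² + 12x − 12.
Step 4: lead(−2x³ − 4x² + 12x − 12) ÷ lead(D) = −2x³ ÷ x = −2x². Subtract (−2x²)·D = −2x³ + 2x². Remainder: −6x² + 12x − 12.
Step 5: lead(−6x² + 12x − 12) ÷ lead(D) = −6x² ÷ x = −6x. Subtract (−6x)·D = −6x² + 6x. Remainder: 6x − 12.
Step 6: lead(6x − 12) ÷ lead(D) = 6x ÷ x = 6. Subtract (6)·D = 6x − 6. Remainder: −6.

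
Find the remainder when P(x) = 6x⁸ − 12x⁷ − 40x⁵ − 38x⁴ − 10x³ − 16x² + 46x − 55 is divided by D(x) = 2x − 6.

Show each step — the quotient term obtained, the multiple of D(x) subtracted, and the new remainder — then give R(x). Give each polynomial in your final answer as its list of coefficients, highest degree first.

Step 1: lead(6x⁸ − 12x⁷ − 40x⁵ − 38x⁴ − 10x³ − 16x² + 46x − 55) ÷ lead(D) = 6x⁸ ÷ 2x = 3x⁷. Subtract (3x⁷)·D = 6x⁸ − 18x⁷. Remainder: 6x⁷ − 40x⁵ − 38x⁴ − 10x³ − 16x² + 46x − 55.
Step 2: lead(6x⁷ − 40x⁵ − 38x⁴ − 10x³ − 16x² + 46x − 55) ÷ lead(D) = 6x⁷ ÷ 2x = 3x⁶. Subtract (3x⁶)·D = 6x⁷ − 18x⁶. Remainder: 18x⁶ − 40x⁵ − 38x⁴ − 10x³ − 16x² + 46x − 55.
Step 3: lead(18x⁶ − 40x⁵ − 38x⁴ − 10x³ − 16x² + 46x − 55) ÷ lead(D) = 18x⁶ ÷ 2x = 9x⁵. Subtract (9x⁵)·D = 18x⁶ − 54x⁵. Remainder: 14x⁵ − 38x⁴ − 10x³ − 16x² + 46x − 55.
Step 4: lead(14x⁵ − 38x⁴ − 10x³ − 16x² + 46x − 55) ÷ lead(D) = 14x⁵ ÷ 2x = 7x⁴. Subtract (7x⁴)·D = 14x⁵ − 42x⁴. Remainder: 4x⁴ − 10x³ − 16x² + 46x − 55.
Step 5: lead(4x⁴ − 10x³ − 16x² + 46x − 55) ÷ lead(D) = 4x⁴ ÷ 2x = 2x³. Subtract (2x³)·D = 4x⁴ − 12x³. Remainder: 2x³ − 16x² + 46x − 55.
Step 6: lead(2x³ − 16x² + 46x − 55) ÷ lead(D) = 2x³ ÷ 2x = x². Subtract (x²)·D = 2x³ − 6x². Remainder: −10x² + 46x − 55.
Step 7: lead(−10x² + 46x − 55) ÷ lead(D) = −10x² ÷ 2x = −5x. Subtract (−5x)·D = −10x² + 30x. Remainder: 16x − 55.
Step 8: lead(16x − 55) ÷ lead(D) = 16x ÷ 2x = 8. Subtract (8)·D = 16x − 48. Remainder: −7.

R = [-7]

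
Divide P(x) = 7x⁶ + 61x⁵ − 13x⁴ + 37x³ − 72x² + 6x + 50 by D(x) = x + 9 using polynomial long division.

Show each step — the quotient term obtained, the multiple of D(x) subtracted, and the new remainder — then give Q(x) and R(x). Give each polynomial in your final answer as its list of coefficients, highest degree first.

Q = [7, -2, 5, -8, 0, 6]; R = [-4]

Step 1: lead(7x⁶ + 61x⁵ − 13x⁴ + 37x³ − 72x² + 6x + 50) ÷ lead(D) = 7x⁶ ÷ x = 7x⁵. Subtract (7x⁵)·D = 7x⁶ + 63x⁵. Remainder: −2x⁵ − 13x⁴ + 37x³ − 72x² + 6x + 50.
Step 2: lead(−2x⁵ − 13x⁴ + 37x³ − 72x² + 6x + 50) ÷ lead(D) = −2x⁵ ÷ x = −2x⁴. Subtract (−2x⁴)·D = −2x⁵ − 18x⁴. Remainder: 5x⁴ + 37x³ − 72x² + 6x + 50.
Step 3: lead(5x⁴ + 37x³ − 72x² + 6x + 50) ÷ lead(D) = 5x⁴ ÷ x = 5x³. Subtract (5x³)·D = 5x⁴ + 45x³. Remainder: −8x³ − 72x² + 6x + 50.
Step 4: lead(−8x³ − 72x² + 6x + 50) ÷ lead(D) = −8x³ ÷ x = −8x². Subtract (−8x²)·D = −8x³ − 72x². Remainder: 6x + 50.
Step 5: lead(6x + 50) ÷ lead(D) = 6x ÷ x = 6. Subtract (6)·D = 6x + 54. Remainder: −4.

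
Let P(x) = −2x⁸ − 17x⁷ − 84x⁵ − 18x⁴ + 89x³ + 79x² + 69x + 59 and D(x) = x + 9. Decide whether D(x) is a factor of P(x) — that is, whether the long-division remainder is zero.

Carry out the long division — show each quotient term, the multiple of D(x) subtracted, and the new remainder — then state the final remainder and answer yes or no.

R(x) = 5, so D(x) is not a factor of P(x). no

Step 1: lead(−2x⁸ − 17x⁷ − 84x⁵ − 18x⁴ + 89x³ + 79x² + 69x + 59) ÷ lead(D) = −2x⁸ ÷ x = −2x⁷. Subtract (−2x⁷)·D = −2x⁸ − 18x⁷. Remainder: x⁷ − 84x⁵ − 18x⁴ + 89x³ + 79x² + 69x + 59.
Step 2: lead(x⁷ − 84x⁵ − 18x⁴ + 89x³ + 79x² + 69x + 59) ÷ lead(D) = x⁷ ÷ x = x⁶. Subtract (x⁶)·D = x⁷ + 9x⁶. Remainder: −9x⁶ − 84x⁵ − 18x⁴ + 89x³ + 79x² + 69x + 59.
Step 3: lead(−9x⁶ − 84x⁵ − 18x⁴ + 89x³ + 79x² + 69x + 59) ÷ lead(D) = −9x⁶ ÷ x = −9x⁵. Subtract (−9x⁵)·D = −9x⁶ − 81x⁵. Remainder: −3x⁵ − 18x⁴ + 89x³ + 79x² + 69x + 59.
Step 4: lead(−3x⁵ − 18x⁴ + 89x³ + 79x² + 69x + 59) ÷ lead(D) = −3x⁵ ÷ x = −3x⁴. Subtract (−3x⁴)·D = −3x⁵ − 27x⁴. Remainder: 9x⁴ + 89x³ + 79x² + 69x + 59.
Step 5: lead(9x⁴ + 89x³ + 79x² + 69x + 59) ÷ lead(D) = 9x⁴ ÷ x = 9x³. Subtract (9x³)·D = 9x⁴ + 81x³. Remainder: 8x³ + 79x² + 69x + 59.
Step 6: lead(8x³ + 79x² + 69x + 59) ÷ lead(D) = 8x³ ÷ x = 8x². Subtract (8x²)·D = 8x³ + 72x². Remainder: 7x² + 69x + 59.
Step 7: lead(7x² + 69x + 59) ÷ lead(D) = 7x² ÷ x = 7x. Subtract (7x)·D = 7x² + 63x. Remainder: 6x + 59.
Step 8: lead(6x + 59) ÷ lead(D) = 6x ÷ x = 6. Subtract (6)·D = 6x + 54. Remainder: 5.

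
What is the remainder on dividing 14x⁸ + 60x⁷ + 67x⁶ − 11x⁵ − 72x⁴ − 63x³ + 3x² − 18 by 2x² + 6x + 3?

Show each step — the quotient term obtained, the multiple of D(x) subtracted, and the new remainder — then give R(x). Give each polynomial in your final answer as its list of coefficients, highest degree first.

R = [-9]

Step 1: lead(14x⁸ + 60x⁷ + 67x⁶ − 11x⁵ − 72x⁴ − 63x³ + 3x² − 18) ÷ lead(D) = 14x⁸ ÷ 2x² = 7x⁶. Subtract (7x⁶)·D = 14x⁸ + 42x⁷ + 21x⁶. Remainder: 18x⁷ + 46x⁶ − 11x⁵ − 72x⁴ − 63x³ + 3x² − 18.
Step 2: lead(18x⁷ + 46x⁶ − 11x⁵ − 72x⁴ − 63x³ + 3x² − 18) ÷ lead(D) = 18x⁷ ÷ 2x² = 9x⁵. Subtract (9x⁵)·D = 18x⁷ + 54x⁶ + 27x⁵. Remainder: −8x⁶ − 38x⁵ − 72x⁴ − 63x³ + 3x² − 18.
Step 3: lead(−8x⁶ − 38x⁵ − 72x⁴ − 63x³ + 3x² − 18) ÷ lead(D) = −8x⁶ ÷ 2x² = −4x⁴. Subtract (−4x⁴)·D = −8x⁶ − 24x⁵ − 12x⁴. Remainder: −14x⁵ − 60x⁴ − 63x³ + 3x² − 18.
Step 4: lead(−14x⁵ − 60x⁴ − 63x³ + 3x² − 18) ÷ lead(D) = −14x⁵ ÷ 2x² = −7x³. Subtract (−7x³)·D = −14x⁵ − 42x⁴ − 21x³. Remainder: −18x⁴ − 42x³ + 3x² − 18.
Step 5: lead(−18x⁴ − 42x³ + 3x² − 18) ÷ lead(D) = −18x⁴ ÷ 2x² = −9x². Subtract (−9x²)·D = −18x⁴ − 54x³ − 27x². Remainder: 12x³ + 30x² − 18.
Step 6: lead(12x³ + 30x² − 18) ÷ lead(D) = 12x³ ÷ 2x² = 6x. Subtract (6x)·D = 12x³ + 36x² + 18x. Remainder: −6x² − 18x − 18.
Step 7: lead(−6x² − 18x − 18) ÷ lead(D) = −6x² ÷ 2x² = −3. Subtract (−3)·D = −6x² − 18x − 9. Remainder: −9.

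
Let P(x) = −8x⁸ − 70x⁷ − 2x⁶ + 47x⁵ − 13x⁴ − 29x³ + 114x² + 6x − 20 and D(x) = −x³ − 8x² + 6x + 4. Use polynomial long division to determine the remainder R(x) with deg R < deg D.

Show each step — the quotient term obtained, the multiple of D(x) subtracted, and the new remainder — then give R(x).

R(x) = 0

Step 1: lead(−8x⁸ − 70x⁷ − 2x⁶ + 47x⁵ − 13x⁴ − 29x³ + 114x² + 6x − 20) ÷ lead(D) = −8x⁸ ÷ −x³ = 8x⁵. Subtract (8x⁵)·D = −8x⁸ − 64x⁷ + 48x⁶ + 32x⁵. Remainder: −6x⁷ − 50x⁶ + 15x⁵ − 13x⁴ − 29x³ + 114x² + 6x − 20.
Step 2: lead(−6x⁷ − 50x⁶ + 15x⁵ − 13x⁴ − 29x³ + 114x² + 6x − 20) ÷ lead(D) = −6x⁷ ÷ −x³ = 6x⁴. Subtract (6x⁴)·D = −6x⁷ − 48x⁶ + 36x⁵ + 24x⁴. Remainder: −2x⁶ − 21x⁵ − 37x⁴ − 29x³ + 114x² + 6x − 20.
Step 3: lead(−2x⁶ − 21x⁵ − 37x⁴ − 29x³ + 114x² + 6x − 20) ÷ lead(D) = −2x⁶ ÷ −x³ = 2x³. Subtract (2x³)·D = −2x⁶ − 16x⁵ + 12x⁴ + 8x³. Remainder: −5x⁵ − 49x⁴ − 37x³ + 114x² + 6x − 20.
Step 4: lead(−5x⁵ − 49x⁴ − 37x³ + 114x² + 6x − 20) ÷ lead(D) = −5x⁵ ÷ −x³ = 5x². Subtract (5x²)·D = −5x⁵ − 40x⁴ + 30x³ + 20x². Remainder: −9x⁴ − 67x³ + 94x² + 6x − 20.
Step 5: lead(−9x⁴ − 67x³ + 94x² + 6x − 20) ÷ lead(D) = −9x⁴ ÷ −x³ = 9x. Subtract (9x)·D = −9x⁴ − 72x³ + 54x² + 36x. Remainder: 5x³ + 40x² − 30x − 20.
Step 6: lead(5x³ + 40x² − 30x − 20) ÷ lead(D) = 5x³ ÷ −x³ = −5. Subtract (−5)·D = 5x³ + 40x² − 30x − 20. Remainder: 0.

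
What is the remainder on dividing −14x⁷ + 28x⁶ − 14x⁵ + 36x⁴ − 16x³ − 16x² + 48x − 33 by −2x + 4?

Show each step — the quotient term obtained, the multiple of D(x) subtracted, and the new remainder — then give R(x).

R(x) = −1

Step 1: lead(−14x⁷ + 28x⁶ − 14x⁵ + 36x⁴ − 16x³ − 16x² + 48x − 33) ÷ lead(D) = −14x⁷ ÷ −2x = 7x⁶. Subtract (7x⁶)·D = −14x⁷ + 28x⁶. Remainder: −14x⁵ + 36x⁴ − 16x³ − 16x² + 48x − 33.
Step 2: lead(−14x⁵ + 36x⁴ − 16x³ − 16x² + 48x − 33) ÷ lead(D) = −14x⁵ ÷ −2x = 7x⁴. Subtract (7x⁴)·D = −14x⁵ + 28x⁴. Remainder: 8x⁴ − 16x³ − 16x² + 48x − 33.
Step 3: lead(8x⁴ − 16x³ − 16x² + 48x − 33) ÷ lead(D) = 8x⁴ ÷ −2x = −4x³. Subtract (−4x³)·D = 8x⁴ − 16x³. Remainder: −16x² + 48x − 33.
Step 4: lead(−16x² + 48x − 33) ÷ lead(D) = −16x² ÷ −2x = 8x. Subtract (8x)·D = −16x² + 32x. Remainder: 16x − 33.
Step 5: lead(16x − 33) ÷ lead(D) = 16x ÷ −2x = −8. Subtract (−8)·D = 16x − 32. Remainder: −1.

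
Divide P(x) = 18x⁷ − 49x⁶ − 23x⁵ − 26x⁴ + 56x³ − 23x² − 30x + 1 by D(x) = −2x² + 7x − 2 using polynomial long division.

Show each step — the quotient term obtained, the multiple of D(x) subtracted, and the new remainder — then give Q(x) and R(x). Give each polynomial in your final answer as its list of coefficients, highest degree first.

Q = [-9, -7, -4, 6, -3, -5]; R = [-1, -9]

Step 1: lead(18x⁷ − 49x⁶ − 23x⁵ − 26x⁴ + 56x³ − 23x² − 30x + 1) ÷ lead(D) = 18x⁷ ÷ −2x² = −9x⁵. Subtract (−9x⁵)·D = 18x⁷ − 63x⁶ + 18x⁵. Remainder: 14x⁶ − 41x⁵ − 26x⁴ + 56x³ − 23x² − 30x + 1.
Step 2: lead(14x⁶ − 41x⁵ − 26x⁴ + 56x³ − 23x² − 30x + 1) ÷ lead(D) = 14x⁶ ÷ −2x² = −7x⁴. Subtract (−7x⁴)·D = 14x⁶ − 49x⁵ + 14x⁴. Remainder: 8x⁵ − 40x⁴ + 56x³ − 23x² − 30x + 1.
Step 3: lead(8x⁵ − 40x⁴ + 56x³ − 23x² − 30x + 1) ÷ lead(D) = 8x⁵ ÷ −2x² = −4x³. Subtract (−4x³)·D = 8x⁵ − 28x⁴ + 8x³. Remainder: −12x⁴ + 48x³ − 23x² − 30x + 1.
Step 4: lead(−12x⁴ + 48x³ − 23x² − 30x + 1) ÷ lead(D) = −12x⁴ ÷ −2x² = 6x². Subtract (6x²)·D = −12x⁴ + 42x³ − 12x². Remainder: 6x³ − 11x² − 30x + 1.
Step 5: lead(6x³ − 11x² − 30x + 1) ÷ lead(D) = 6x³ ÷ −2x² = −3x. Subtract (−3x)·D = 6x³ − 21x² + 6x. Remainder: 10x² − 36x + 1.
Step 6: lead(10x² − 36x + 1) ÷ lead(D) = 10x² ÷ −2x² = −5. Subtract (−5)·D = 10x² − 35x + 10. Remainder: −x − 9.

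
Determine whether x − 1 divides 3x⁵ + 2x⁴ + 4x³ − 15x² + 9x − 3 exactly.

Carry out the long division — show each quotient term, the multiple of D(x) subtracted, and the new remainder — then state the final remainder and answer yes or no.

R(x) = 0, so D(x) is a factor of P(x). yes

Step 1: lead(3x⁵ + 2x⁴ + 4x³ − 15x² + 9x − 3) ÷ lead(D) = 3x⁵ ÷ x = 3x⁴. Subtract (3x⁴)·D = 3x⁵ − 3x⁴. Remainder: 5x⁴ + 4x³ − 15x² + 9x − 3.
Step 2: lead(5x⁴ + 4x³ − 15x² + 9x − 3) ÷ lead(D) = 5x⁴ ÷ x = 5x³. Subtract (5x³)·D = 5x⁴ − 5x³. Remainder: 9x³ − 15x² + 9x − 3.
Step 3: lead(9x³ − 15x² + 9x − 3) ÷ lead(D) = 9x³ ÷ x = 9x². Subtract (9x²)·D = 9x³ − 9x². Remainder: −6x² + 9x − 3.
Step 4: lead(−6x² + 9x − 3) ÷ lead(D) = −6x² ÷ x = −6x. Subtract (−6x)·D = −6x² + 6x. Remainder: 3x − 3.
Step 5: lead(3x − 3) ÷ lead(D) = 3x ÷ x = 3. Subtract (3)·D = 3x − 3. Remainder: 0.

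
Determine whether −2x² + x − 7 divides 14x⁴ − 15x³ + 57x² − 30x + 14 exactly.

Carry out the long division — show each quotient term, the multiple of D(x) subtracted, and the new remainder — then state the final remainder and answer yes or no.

R(x) = 0, so D(x) is a factor of P(x). yes

Step 1: lead(14x⁴ − 15x³ + 57x² − 30x + 14) ÷ lead(D) = 14x⁴ ÷ −2x² = −7x². Subtract (−7x²)·D = 14x⁴ − 7x³ + 49x². Remainder: −8x³ + 8x² − 30x + 14.
Step 2: lead(−8x³ + 8x² − 30x + 14) ÷ lead(D) = −8x³ ÷ −2x² = 4x. Subtract (4x)·D = −8x³ + 4x² − 28x. Remainder: 4x² − 2x + 14.
Step 3: lead(4x² − 2x + 14) ÷ lead(D) = 4x² ÷ −2x² = −2. Subtract (−2)·D = 4x² − 2x + 14. Remainder: 0.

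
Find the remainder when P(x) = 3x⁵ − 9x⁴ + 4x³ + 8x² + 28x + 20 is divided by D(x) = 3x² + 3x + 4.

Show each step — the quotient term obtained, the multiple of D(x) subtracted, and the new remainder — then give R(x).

Step 1: lead(3x⁵ − 9x⁴ + 4x³ + 8x² + 28x + 20) ÷ lead(D) = 3x⁵ ÷ 3x² = x³. Subtract (x³)·D = 3x⁵ + 3x⁴ + 4x³. Remainder: −12x⁴ + 8x² + 28x + 20.
Step 2: lead(−12x⁴ + 8x² + 28x + 20) ÷ lead(D) = −12x⁴ ÷ 3x² = −4x². Subtract (−4x²)·D = −12x⁴ − 12x³ − 16x². Remainder: 12x³ + 24x² + 28x + 20.
Step 3: lead(12x³ + 24x² + 28x + 20) ÷ lead(D) = 12x³ ÷ 3x² = 4x. Subtract (4x)·D = 12x³ + 12x² + 16x. Remainder: 12x² + 12x + 20.
Step 4: lead(12x² + 12x + 20) ÷ lead(D) = 12x² ÷ 3x² = 4. Subtract (4)·D = 12x² + 12x + 16. Remainder: 4.

R(x) = 4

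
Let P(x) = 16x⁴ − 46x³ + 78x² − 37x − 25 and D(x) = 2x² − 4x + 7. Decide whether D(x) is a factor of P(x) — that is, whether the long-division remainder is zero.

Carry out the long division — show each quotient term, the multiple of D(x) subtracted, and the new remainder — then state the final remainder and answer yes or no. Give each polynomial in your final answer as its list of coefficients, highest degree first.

Step 1: lead(16x⁴ − 46x³ + 78x² − 37x − 25) ÷ lead(D) = 16x⁴ ÷ 2x² = 8x². Subtract (8x²)·D = 16x⁴ − 32x³ + 56x². Remainder: −14x³ + 22x² − 37x − 25.
Step 2: lead(−14x³ + 22x² − 37x − 25) ÷ lead(D) = −14x³ ÷ 2x² = −7x. Subtract (−7x)·D = −14x³ + 28x² − 49x. Remainder: −6x² + 12x − 25.
Step 3: lead(−6x² + 12x − 25) ÷ lead(D) = −6x² ÷ 2x² = −3. Subtract (−3)·D = −6x² + 12x − 21. Remainder: −4.

R = [-4], so D(x) is not a factor of P(x). no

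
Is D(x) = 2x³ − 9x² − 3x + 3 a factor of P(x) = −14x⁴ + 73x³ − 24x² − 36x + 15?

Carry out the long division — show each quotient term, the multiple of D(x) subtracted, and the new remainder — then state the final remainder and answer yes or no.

R(x) = 0, so D(x) is a factor of P(x). yes

Step 1: lead(−14x⁴ + 73x³ − 24x² − 36x + 15) ÷ lead(D) = −14x⁴ ÷ 2x³ = −7x. Subtract (−7x)·D = −14x⁴ + 63x³ + 21x² − 21x. Remainder: 10x³ − 45x² − 15x + 15.
Step 2: lead(10x³ − 45x² − 15x + 15) ÷ lead(D) = 10x³ ÷ 2x³ = 5. Subtract (5)·D = 10x³ − 45x² − 15x + 15. Remainder: 0.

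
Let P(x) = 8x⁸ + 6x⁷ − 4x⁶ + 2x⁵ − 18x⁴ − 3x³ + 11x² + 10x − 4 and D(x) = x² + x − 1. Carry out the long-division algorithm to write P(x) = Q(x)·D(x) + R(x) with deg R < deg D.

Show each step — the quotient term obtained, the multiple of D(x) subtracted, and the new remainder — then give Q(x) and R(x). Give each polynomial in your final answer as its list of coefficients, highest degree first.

Step 1: lead(8x⁸ + 6x⁷ − 4x⁶ + 2x⁵ − 18x⁴ − 3x³ + 11x² + 10x − 4) ÷ lead(D) = 8x⁸ ÷ x² = 8x⁶. Subtract (8x⁶)·D = 8x⁸ + 8x⁷ − 8x⁶. Remainder: −2x⁷ + 4x⁶ + 2x⁵ − 18x⁴ − 3x³ + 11x² + 10x − 4.
Step 2: lead(−2x⁷ + 4x⁶ + 2x⁵ − 18x⁴ − 3x³ + 11x² + 10x − 4) ÷ lead(D) = −2x⁷ ÷ x² = −2x⁵. Subtract (−2x⁵)·D = −2x⁷ − 2x⁶ + 2x⁵. Remainder: 6x⁶ − 18x⁴ − 3x³ + 11x² + 10x − 4.
Step 3: lead(6x⁶ − 18x⁴ − 3x³ + 11x² + 10x − 4) ÷ lead(D) = 6x⁶ ÷ x² = 6x⁴. Subtract (6x⁴)·D = 6x⁶ + 6x⁵ − 6x⁴. Remainder: −6x⁵ − 12x⁴ − 3x³ + 11x² + 10x − 4.
Step 4: lead(−6x⁵ − 12x⁴ − 3x³ + 11x² + 10x − 4) ÷ lead(D) = −6x⁵ ÷ x² = −6x³. Subtract (−6x³)·D = −6x⁵ − 6x⁴ + 6x³. Remainder: −6x⁴ − 9x³ + 11x² + 10x − 4.
Step 5: lead(−6x⁴ − 9x³ + 11x² + 10x − 4) ÷ lead(D) = −6x⁴ ÷ x² = −6x². Subtract (−6x²)·D = −6x⁴ − 6x³ + 6x². Remainder: −3x³ + 5x² + 10x − 4.
Step 6: lead(−3x³ + 5x² + 10x − 4) ÷ lead(D) = −3x³ ÷ x² = −3x. Subtract (−3x)·D = −3x³ − 3x² + 3x. Remainder: 8x² + 7x − 4.
Step 7: lead(8x² + 7x − 4) ÷ lead(D) = 8x² ÷ x² = 8. Subtract (8)·D = 8x² + 8x − 8. Remainder: −x + 4.

Q = [8, -2, 6, -6, -6, -3, 8]; R = [-1, 4]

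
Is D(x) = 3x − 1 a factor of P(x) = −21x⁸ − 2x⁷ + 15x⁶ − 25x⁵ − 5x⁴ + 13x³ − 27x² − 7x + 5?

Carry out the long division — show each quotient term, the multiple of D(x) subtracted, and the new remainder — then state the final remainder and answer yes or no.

Step 1: lead(−21x⁸ − 2x⁷ + 15x⁶ − 25x⁵ − 5x⁴ + 13x³ − 27x² − 7x + 5) ÷ lead(D) = −21x⁸ ÷ 3x = −7x⁷. Subtract (−7x⁷)·D = −21x⁸ + 7x⁷. Remainder: −9x⁷ + 15x⁶ − 25x⁵ − 5x⁴ + 13x³ − 27x² − 7x + 5.
Step 2: lead(−9x⁷ + 15x⁶ − 25x⁵ − 5x⁴ + 13x³ − 27x² − 7x + 5) ÷ lead(D) = −9x⁷ ÷ 3x = −3x⁶. Subtract (−3x⁶)·D = −9x⁷ + 3x⁶. Remainder: 12x⁶ − 25x⁵ − 5x⁴ + 13x³ − 27x² − 7x + 5.
Step 3: lead(12x⁶ − 25x⁵ − 5x⁴ + 13x³ − 27x² − 7x + 5) ÷ lead(D) = 12x⁶ ÷ 3x = 4x⁵. Subtract (4x⁵)·D = 12x⁶ − 4x⁵. Remainder: −21x⁵ − 5x⁴ + 13x³ − 27x² − 7x + 5.
Step 4: lead(−21x⁵ − 5x⁴ + 13x³ − 27x² − 7x + 5) ÷ lead(D) = −21x⁵ ÷ 3x = −7x⁴. Subtract (−7x⁴)·D = −21x⁵ + 7x⁴. Remainder: −12x⁴ + 13x³ − 27x² − 7x + 5.
Step 5: lead(−12x⁴ + 13x³ − 27x² − 7x + 5) ÷ lead(D) = −12x⁴ ÷ 3x = −4x³. Subtract (−4x³)·D = −12x⁴ + 4x³. Remainder: 9x³ − 27x² − 7x + 5.
Step 6: lead(9x³ − 27x² − 7x + 5) ÷ lead(D) = 9x³ ÷ 3x = 3x². Subtract (3x²)·D = 9x³ − 3x². Remainder: −24x² − 7x + 5.
Step 7: lead(−24x² − 7x + 5) ÷ lead(D) = −24x² ÷ 3x = −8x. Subtract (−8x)·D = −24x² + 8x. Remainder: −15x + 5.
Step 8: lead(−15x + 5) ÷ lead(D) = −15x ÷ 3x = −5. Subtract (−5)·D = −15x + 5. Remainder: 0.

R(x) = 0, so D(x) is a factor of P(x). yes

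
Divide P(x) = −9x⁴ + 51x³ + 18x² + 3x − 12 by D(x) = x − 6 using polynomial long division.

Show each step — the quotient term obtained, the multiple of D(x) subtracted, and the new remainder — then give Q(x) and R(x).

Step 1: lead(−9x⁴ + 51x³ + 18x² + 3x − 12) ÷ lead(D) = −9x⁴ ÷ x = −9x³. Subtract (−9x³)·D = −9x⁴ + 54x³. Remainder: −3x³ + 18x² + 3x − 12.
Step 2: lead(−3x³ + 18x² + 3x − 12) ÷ lead(D) = −3x³ ÷ x = −3x². Subtract (−3x²)·D = −3x³ + 18x². Remainder: 3x − 12.
Step 3: lead(3x − 12) ÷ lead(D) = 3x ÷ x = 3. Subtract (3)·D = 3x − 18. Remainder: 6.

Q(x) = −9x³ − 3x² + 3; R(x) = 6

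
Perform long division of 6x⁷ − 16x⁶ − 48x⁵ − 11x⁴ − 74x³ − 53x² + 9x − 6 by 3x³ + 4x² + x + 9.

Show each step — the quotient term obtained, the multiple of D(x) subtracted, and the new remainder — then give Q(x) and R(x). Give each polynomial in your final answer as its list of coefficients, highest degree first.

Q = [2, -8, -6, 1, 0]; R = [-6]

Step 1: lead(6x⁷ − 16x⁶ − 48x⁵ − 11x⁴ − 74x³ − 53x² + 9x − 6) ÷ lead(D) = 6x⁷ ÷ 3x³ = 2x⁴. Subtract (2x⁴)·D = 6x⁷ + 8x⁶ + 2x⁵ + 18x⁴. Remainder: −24x⁶ − 50x⁵ − 29x⁴ − 74x³ − 53x² + 9x − 6.
Step 2: lead(−24x⁶ − 50x⁵ − 29x⁴ − 74x³ − 53x² + 9x − 6) ÷ lead(D) = −24x⁶ ÷ 3x³ = −8x³. Subtract (−8x³)·D = −24x⁶ − 32x⁵ − 8x⁴ − 72x³. Remainder: −18x⁵ − 21x⁴ − 2x³ − 53x² + 9x − 6.
Step 3: lead(−18x⁵ − 21x⁴ − 2x³ − 53x² + 9x − 6) ÷ lead(D) = −18x⁵ ÷ 3x³ = −6x². Subtract (−6x²)·D = −18x⁵ − 24x⁴ − 6x³ − 54x². Remainder: 3x⁴ + 4x³ + x² + 9x − 6.
Step 4: lead(3x⁴ + 4x³ + x² + 9x − 6) ÷ lead(D) = 3x⁴ ÷ 3x³ = x. Subtract (x)·D = 3x⁴ + 4x³ + x² + 9x. Remainder: −6.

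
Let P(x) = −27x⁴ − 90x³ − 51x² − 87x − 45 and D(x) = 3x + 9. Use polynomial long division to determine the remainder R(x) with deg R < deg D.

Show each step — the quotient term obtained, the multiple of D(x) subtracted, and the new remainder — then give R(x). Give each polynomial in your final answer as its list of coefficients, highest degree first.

R = [0]

Step 1: lead(−27x⁴ − 90x³ − 51x² − 87x − 45) ÷ lead(D) = −27x⁴ ÷ 3x = −9x³. Subtract (−9x³)·D = −27x⁴ − 81x³. Remainder: −9x³ − 51x² − 87x − 45.
Step 2: lead(−9x³ − 51x² − 87x − 45) ÷ lead(D) = −9x³ ÷ 3x = −3x². Subtract (−3x²)·D = −9x³ − 27x². Remainder: −24x² − 87x − 45.
Step 3: lead(−24x² − 87x − 45) ÷ lead(D) = −24x² ÷ 3x = −8x. Subtract (−8x)·D = −24x² − 72x. Remainder: −15x − 45.
Step 4: lead(−15x − 45) ÷ lead(D) = −15x ÷ 3x = −5. Subtract (−5)·D = −15x − 45. Remainder: 0.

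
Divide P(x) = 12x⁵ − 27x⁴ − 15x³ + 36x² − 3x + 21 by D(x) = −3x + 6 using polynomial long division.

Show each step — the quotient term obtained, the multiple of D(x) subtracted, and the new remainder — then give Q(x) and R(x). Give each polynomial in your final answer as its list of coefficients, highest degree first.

Step 1: lead(12x⁵ − 27x⁴ − 15x³ + 36x² − 3x + 21) ÷ lead(D) = 12x⁵ ÷ −3x = −4x⁴. Subtract (−4x⁴)·D = 12x⁵ − 24x⁴. Remainder: −3x⁴ − 15x³ + 36x² − 3x + 21.
Step 2: lead(−3x⁴ − 15x³ + 36x² − 3x + 21) ÷ lead(D) = −3x⁴ ÷ −3x = x³. Subtract (x³)·D = −3x⁴ + 6x³. Remainder: −21x³ + 36x² − 3x + 21.
Step 3: lead(−21x³ + 36x² − 3x + 21) ÷ lead(D) = −21x³ ÷ −3x = 7x². Subtract (7x²)·D = −21x³ + 42x². Remainder: −6x² − 3x + 21.
Step 4: lead(−6x² − 3x + 21) ÷ lead(D) = −6x² ÷ −3x = 2x. Subtract (2x)·D = −6x² + 12x. Remainder: −15x + 21.
Step 5: lead(−15x + 21) ÷ lead(D) = −15x ÷ −3x = 5. Subtract (5)·D = −15x + 30. Remainder: −9.

Q = [-4, 1, 7, 2, 5]; R = [-9]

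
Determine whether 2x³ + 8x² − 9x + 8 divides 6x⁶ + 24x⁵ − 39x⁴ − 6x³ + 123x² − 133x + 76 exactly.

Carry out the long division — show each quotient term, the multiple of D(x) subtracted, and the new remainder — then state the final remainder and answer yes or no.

Step 1: lead(6x⁶ + 24x⁵ − 39x⁴ − 6x³ + 123x² − 133x + 76) ÷ lead(D) = 6x⁶ ÷ 2x³ = 3x³. Subtract (3x³)·D = 6x⁶ + 24x⁵ − 27x⁴ + 24x³. Remainder: −12x⁴ − 30x³ + 123x² − 133x + 76.
Step 2: lead(−12x⁴ − 30x³ + 123x² − 133x + 76) ÷ lead(D) = −12x⁴ ÷ 2x³ = −6x. Subtract (−6x)·D = −12x⁴ − 48x³ + 54x² − 48x. Remainder: 18x³ + 69x² − 85x + 76.
Step 3: lead(18x³ + 69x² − 85x + 76) ÷ lead(D) = 18x³ ÷ 2x³ = 9. Subtract (9)·D = 18x³ + 72x² − 81x + 72. Remainder: −3x² − 4x + 4.

R(x) = −3x² − 4x + 4, so D(x) is not a factor of P(x). no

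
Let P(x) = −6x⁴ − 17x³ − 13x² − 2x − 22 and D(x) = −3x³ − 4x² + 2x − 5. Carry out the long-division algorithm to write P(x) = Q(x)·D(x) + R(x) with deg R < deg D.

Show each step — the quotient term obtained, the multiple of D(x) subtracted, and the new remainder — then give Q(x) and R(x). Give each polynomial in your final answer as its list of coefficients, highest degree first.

Step 1: lead(−6x⁴ − 17x³ − 13x² − 2x − 22) ÷ lead(D) = −6x⁴ ÷ −3x³ = 2x. Subtract (2x)·D = −6x⁴ − 8x³ + 4x² − 10x. Remainder: −9x³ − 17x² + 8x − 22.
Step 2: lead(−9x³ − 17x² + 8x − 22) ÷ lead(D) = −9x³ ÷ −3x³ = 3. Subtract (3)·D = −9x³ − 12x² + 6x − 15. Remainder: −5x² + 2x − 7.

Q = [2, 3]; R = [-5, 2, -7]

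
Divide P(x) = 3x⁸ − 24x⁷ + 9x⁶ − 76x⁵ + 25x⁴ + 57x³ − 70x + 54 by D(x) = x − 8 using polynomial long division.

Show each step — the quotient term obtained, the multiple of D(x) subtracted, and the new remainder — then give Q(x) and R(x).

Step 1: lead(3x⁸ − 24x⁷ + 9x⁶ − 76x⁵ + 25x⁴ + 57x³ − 70x + 54) ÷ lead(D) = 3x⁸ ÷ x = 3x⁷. Subtract (3x⁷)·D = 3x⁸ − 24x⁷. Remainder: 9x⁶ − 76x⁵ + 25x⁴ + 57x³ − 70x + 54.
Step 2: lead(9x⁶ − 76x⁵ + 25x⁴ + 57x³ − 70x + 54) ÷ lead(D) = 9x⁶ ÷ x = 9x⁵. Subtract (9x⁵)·D = 9x⁶ − 72x⁵. Remainder: −4x⁵ + 25x⁴ + 57x³ − 70x + 54.
Step 3: lead(−4x⁵ + 25x⁴ + 57x³ − 70x + 54) ÷ lead(D) = −4x⁵ ÷ x = −4x⁴. Subtract (−4x⁴)·D = −4x⁵ + 32x⁴. Remainder: −7x⁴ + 57x³ − 70x + 54.
Step 4: lead(−7x⁴ + 57x³ − 70x + 54) ÷ lead(D) = −7x⁴ ÷ x = −7x³. Subtract (−7x³)·D = −7x⁴ + 56x³. Remainder: x³ − 70x + 54.
Step 5: lead(x³ − 70x + 54) ÷ lead(D) = x³ ÷ x = x². Subtract (x²)·D = x³ − 8x². Remainder: 8x² − 70x + 54.
Step 6: lead(8x² − 70x + 54) ÷ lead(D) = 8x² ÷ x = 8x. Subtract (8x)·D = 8x² − 64x. Remainder: −6x + 54.
Step 7: lead(−6x + 54) ÷ lead(D) = −6x ÷ x = −6. Subtract (−6)·D = −6x + 48. Remainder: 6.

Q(x) = 3x⁷ + 9x⁵ − 4x⁴ − 7x³ + x² + 8x − 6; R(x) = 6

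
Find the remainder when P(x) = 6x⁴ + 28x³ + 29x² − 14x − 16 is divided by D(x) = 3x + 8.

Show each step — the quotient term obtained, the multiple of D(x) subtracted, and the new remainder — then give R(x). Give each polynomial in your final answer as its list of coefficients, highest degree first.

Step 1: lead(6x⁴ + 28x³ + 29x² − 14x − 16) ÷ lead(D) = 6x⁴ ÷ 3x = 2x³. Subtract (2x³)·D = 6x⁴ + 16x³. Remainder: 12x³ + 29x² − 14x − 16.
Step 2: lead(12x³ + 29x² − 14x − 16) ÷ lead(D) = 12x³ ÷ 3x = 4x². Subtract (4x²)·D = 12x³ + 32x². Remainder: −3x² − 14x − 16.
Step 3: lead(−3x² − 14x − 16) ÷ lead(D) = −3x² ÷ 3x = −x. Subtract (−x)·D = −3x² − 8x. Remainder: −6x − 16.
Step 4: lead(−6x − 16) ÷ lead(D) = −6x ÷ 3x = −2. Subtract (−2)·D = −6x − 16. Remainder: 0.

R = [0]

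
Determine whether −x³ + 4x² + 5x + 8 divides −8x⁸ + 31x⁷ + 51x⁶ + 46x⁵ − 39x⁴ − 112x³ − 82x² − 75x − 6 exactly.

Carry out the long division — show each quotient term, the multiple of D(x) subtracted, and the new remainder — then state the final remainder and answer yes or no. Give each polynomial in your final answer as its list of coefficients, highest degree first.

Step 1: lead(−8x⁸ + 31x⁷ + 51x⁶ + 46x⁵ − 39x⁴ − 112x³ − 82x² − 75x − 6) ÷ lead(D) = −8x⁸ ÷ −x³ = 8x⁵. Subtract (8x⁵)·D = −8x⁸ + 32x⁷ + 40x⁶ + 64x⁵. Remainder: −x⁷ + 11x⁶ − 18x⁵ − 39x⁴ − 112x³ − 82x² − 75x − 6.
Step 2: lead(−x⁷ + 11x⁶ − 18x⁵ − 39x⁴ − 112x³ − 82x² − 75x − 6) ÷ lead(D) = −x⁷ ÷ −x³ = x⁴. Subtract (x⁴)·D = −x⁷ + 4x⁶ + 5x⁵ + 8x⁴. Remainder: 7x⁶ − 23x⁵ − 47x⁴ − 112x³ − 82x² − 75x − 6.
Step 3: lead(7x⁶ − 23x⁵ − 47x⁴ − 112x³ − 82x² − 75x − 6) ÷ lead(D) = 7x⁶ ÷ −x³ = −7x³. Subtract (−7x³)·D = 7x⁶ − 28x⁵ − 35x⁴ − 56x³. Remainder: 5x⁵ − 12x⁴ − 56x³ − 82x² − 75x − 6.
Step 4: lead(5x⁵ − 12x⁴ − 56x³ − 82x² − 75x − 6) ÷ lead(D) = 5x⁵ ÷ −x³ = −5x². Subtract (−5x²)·D = 5x⁵ − 20x⁴ − 25x³ − 40x². Remainder: 8x⁴ − 31x³ − 42x² − 75x − 6.
Step 5: lead(8x⁴ − 31x³ − 42x² − 75x − 6) ÷ lead(D) = 8x⁴ ÷ −x³ = −8x. Subtract (−8x)·D = 8x⁴ − 32x³ − 40x² − 64x. Remainder: x³ − 2x² − 11x − 6.
Step 6: lead(x³ − 2x² − 11x − 6) ÷ lead(D) = x³ ÷ −x³ = −1. Subtract (−1)·D = x³ − 4x² − 5x − 8. Remainder: 2x² − 6x + 2.

R = [2, -6, 2], so D(x) is not a factor of P(x). no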